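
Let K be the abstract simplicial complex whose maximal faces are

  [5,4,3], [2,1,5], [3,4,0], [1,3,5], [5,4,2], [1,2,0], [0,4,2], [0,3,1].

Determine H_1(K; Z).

H_1 ≅ 0.

Order the vertices as 0 < 1 < 2 < 3 < 4 < 5. Listing each simplex with vertices in this order, K has dimension 2 with simplices:

  0-simplices (6): [0], [1], [2], [3], [4], [5]
  1-simplices (12): [0,1], [0,2], [0,3], [0,4], [1,2], [1,3], [1,5], [2,4], [2,5], [3,4], [3,5], [4,5]
  2-simplices (8): [0,1,2], [0,1,3], [0,2,4], [0,3,4], [1,2,5], [1,3,5], [2,4,5], [3,4,5]

Hence C_0 ≅ Z^6, C_1 ≅ Z^12, C_2 ≅ Z^8.

∂_1: C_1 → C_0 is given by ∂[p,q] = [q] − [p].
This gives a 6×12 integer matrix of rank 5; reducing to Smith normal form yields diagonal entries (1,1,1,1,1).

Boundary ∂_2: C_2 → C_1 maps a triangle to the signed sum of its edges. For instance
  ∂[0,3,4] = [3,4] − [0,4] + [0,3],
  ∂[2,4,5] = [4,5] − [2,5] + [2,4].
This gives a 12×8 integer matrix of rank 7; reducing to Smith normal form yields diagonal entries (1,1,1,1,1,1,1).

From H_k ≅ ker(∂_k) / im(∂_{k+1}) we obtain:

  H_1: rank ker ∂_1 − rank ∂_2 = (12 − 5) − 7 = 0, and the invariant factors of ∂_2 are all 1, so H_1 ≅ 0.

(K is a triangulation of the 2-sphere S^2.)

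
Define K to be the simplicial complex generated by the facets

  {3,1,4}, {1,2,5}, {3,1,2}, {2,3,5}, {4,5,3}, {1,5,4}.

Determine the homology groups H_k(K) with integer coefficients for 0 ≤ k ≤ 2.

Take the total order 1 < 2 < 3 < 4 < 5 on the vertex set. Then K (dimension 2) consists of the simplices:

  0-simplices (5): [1], [2], [3], [4], [5]
  1-simplices (9): [1,2], [1,3], [1,4], [1,5], [2,3], [2,5], [3,4], [3,5], [4,5]
  2-simplices (6): [1,2,3], [1,2,5], [1,3,4], [1,4,5], [2,3,5], [3,4,5]

giving chain groups C_0 ≅ Z^5, C_1 ≅ Z^9, C_2 ≅ Z^6.

∂_1: C_1 → C_0 maps an edge to its endpoints' difference, ∂[p,q] = q − p.
As a 5×9 matrix over Z this has rank 4, with invariant factors (1,1,1,1).

The boundary map ∂_2: C_2 → C_1 acts by ∂[p,q,r] = [q,r] − [p,r] + [p,q]. For instance
  ∂[1,2,5] = [2,5] − [1,5] + [1,2],
  ∂[1,2,3] = [2,3] − [1,3] + [1,2].
This gives a 9×6 integer matrix of rank 5; reducing to Smith normal form yields diagonal entries (1,1,1,1,1).

Now H_k = ker ∂_k / im ∂_{k+1}, so:

  H_0: rank C_0 − rank ∂_1 = 5 − 4 = 1, and the invariant factors of ∂_1 are all 1, so H_0 ≅ Z.
  H_1: rank ker ∂_1 − rank ∂_2 = (9 − 4) − 5 = 0, and the invariant factors of ∂_2 are all 1, so H_1 ≅ 0.
  H_2: rank ker ∂_2 − rank ∂_3 = (6 − 5) − 0 = 1, and there is no ∂_3, so H_2 ≅ Z.

H_0 ≅ Z,  H_1 = 0,  H_2 ≅ Z.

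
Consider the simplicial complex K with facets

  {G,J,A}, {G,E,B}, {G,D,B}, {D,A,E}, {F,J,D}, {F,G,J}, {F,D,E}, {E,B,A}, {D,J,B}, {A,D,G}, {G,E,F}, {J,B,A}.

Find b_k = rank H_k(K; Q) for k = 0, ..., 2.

b_0 = 1, b_1 = 0, b_2 = 0.

Take the total order A < B < D < E < F < G < J on the vertex set. Then K (dimension 2) consists of the simplices:

  0-simplices (7): A, B, D, E, F, G, J
  1-simplices (18): AB, AD, AE, AG, AJ, BD, BE, BG, BJ, DE, DF, DG, DJ, EF, EG, FG, FJ, GJ
  2-simplices (12): ABE, ABJ, ADE, ADG, AGJ, BDG, BDJ, BEG, DEF, DFJ, EFG, FGJ

Hence C_0 ≅ Z^7, C_1 ≅ Z^18, C_2 ≅ Z^12.

Boundary ∂_1: C_1 → C_0 maps an edge to its endpoints' difference, ∂[p,q] = q − p.
This gives a 7×18 integer matrix of rank 6; reducing to Smith normal form yields diagonal entries (1,1,1,1,1,1).

The boundary map ∂_2: C_2 → C_1 sends each 2-simplex [p,q,r] to [q,r] − [p,r] + [p,q]. For instance
  ∂DEF = EF − DF + DE,
  ∂BDG = DG − BG + BD.
The resulting 18×12 matrix has rank 12, and its Smith normal form has invariant factors (1,1,1,1,1,1,1,1,1,1,1,2).

From H_k ≅ ker(∂_k) / im(∂_{k+1}) we obtain:

  H_0: rank C_0 − rank ∂_1 = 7 − 6 = 1, and the invariant factors of ∂_1 are all 1, so H_0 ≅ Z.
  H_1: rank ker ∂_1 − rank ∂_2 = (18 − 6) − 12 = 0, and ∂_2 has invariant factor 2 > 1, so H_1 ≅ Z/2.
  H_2: rank ker ∂_2 − rank ∂_3 = (12 − 12) − 0 = 0, and there is no ∂_3, so H_2 ≅ 0.

(K is a triangulation of the real projective plane RP^2.)

Hence the Betti numbers are b_0 = 1, b_1 = 0, b_2 = 0.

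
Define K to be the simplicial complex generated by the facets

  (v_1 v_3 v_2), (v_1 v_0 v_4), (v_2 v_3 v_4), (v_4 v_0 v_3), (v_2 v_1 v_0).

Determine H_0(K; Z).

H_0 = Z.

We work with the vertex ordering v_0 < v_1 < v_2 < v_3 < v_4. The simplices of K, each written with vertices in increasing order, are:

  0-simplices (5): [v_0], [v_1], [v_2], [v_3], [v_4]
  1-simplices (10): [v_0,v_1], [v_0,v_2], [v_0,v_3], [v_0,v_4], [v_1,v_2], [v_1,v_3], [v_1,v_4], [v_2,v_3], [v_2,v_4], [v_3,v_4]
  2-simplices (5): [v_0,v_1,v_2], [v_0,v_1,v_4], [v_0,v_3,v_4], [v_1,v_2,v_3], [v_2,v_3,v_4]

so the chain groups are C_0 ≅ Z^5, C_1 ≅ Z^10, C_2 ≅ Z^5.

The boundary map ∂_1: C_1 → C_0 is given by ∂[p,q] = [q] − [p].
As a 5×10 matrix over Z this has rank 4, with invariant factors (1,1,1,1).

The boundary map ∂_2: C_2 → C_1 acts by ∂[p,q,r] = [q,r] − [p,r] + [p,q]. For instance
  ∂[v_2,v_3,v_4] = [v_3,v_4] − [v_2,v_4] + [v_2,v_3],
  ∂[v_1,v_2,v_3] = [v_2,v_3] − [v_1,v_3] + [v_1,v_2].
This gives a 10×5 integer matrix of rank 5; reducing to Smith normal form yields diagonal entries (1,1,1,1,1).

Now H_k = ker ∂_k / im ∂_{k+1}, so:

  H_0: rank C_0 − rank ∂_1 = 5 − 4 = 1, and the invariant factors of ∂_1 are all 1, so H_0 ≅ Z.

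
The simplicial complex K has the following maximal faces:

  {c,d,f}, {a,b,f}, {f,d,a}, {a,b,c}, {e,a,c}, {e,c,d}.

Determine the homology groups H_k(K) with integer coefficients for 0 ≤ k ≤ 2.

H_0 ≅ Z,  H_1 ≅ Z,  H_2 = 0.

Order the vertices as a < b < c < d < e < f. Listing each simplex with vertices in this order, K has dimension 2 with simplices:

  0-simplices (6): a, b, c, d, e, f
  1-simplices (12): ab, ac, ad, ae, af, bc, bf, cd, ce, cf, de, df
  2-simplices (6): abc, abf, ace, adf, cde, cdf

so the chain groups are C_0 ≅ Z^6, C_1 ≅ Z^12, C_2 ≅ Z^6.

Boundary ∂_1: C_1 → C_0 maps an edge to its endpoints' difference, ∂[p,q] = q − p.
This gives a 6×12 integer matrix of rank 5; reducing to Smith normal form yields diagonal entries (1,1,1,1,1).

The boundary map ∂_2: C_2 → C_1 maps a triangle to the signed sum of its edges. For instance
  ∂cdf = df − cf + cd,
  ∂ace = ce − ae + ac.
The resulting 12×6 matrix has rank 6, and its Smith normal form has invariant factors (1,1,1,1,1,1).

Now H_k = ker ∂_k / im ∂_{k+1}, so:

  H_0: rank C_0 − rank ∂_1 = 6 − 5 = 1, and the invariant factors of ∂_1 are all 1, so H_0 = Z.
  H_1: rank ker ∂_1 − rank ∂_2 = (12 − 5) − 6 = 1, and the invariant factors of ∂_2 are all 1, so H_1 = Z.
  H_2: rank ker ∂_2 − rank ∂_3 = (6 − 6) − 0 = 0, and there is no ∂_3, so H_2 = 0.

(K is a triangulation of the cylinder S^1 x I.)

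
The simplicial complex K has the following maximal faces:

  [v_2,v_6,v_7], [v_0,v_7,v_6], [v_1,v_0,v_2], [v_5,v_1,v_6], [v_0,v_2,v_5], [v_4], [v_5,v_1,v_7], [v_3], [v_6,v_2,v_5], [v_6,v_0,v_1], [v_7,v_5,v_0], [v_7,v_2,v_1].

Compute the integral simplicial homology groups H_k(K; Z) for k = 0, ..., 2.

We work with the vertex ordering v_0 < v_1 < v_2 < v_3 < v_4 < v_5 < v_6 < v_7. The simplices of K, each written with vertices in increasing order, are:

  0-simplices (8): [v_0], [v_1], [v_2], [v_3], [v_4], [v_5], [v_6], [v_7]
  1-simplices (15): (15 of them)
  2-simplices (10): [v_0,v_1,v_2], [v_0,v_1,v_6], [v_0,v_2,v_5], [v_0,v_5,v_7], [v_0,v_6,v_7], [v_1,v_2,v_7], [v_1,v_5,v_6], [v_1,v_5,v_7], [v_2,v_5,v_6], [v_2,v_6,v_7]

giving chain groups C_0 ≅ Z^8, C_1 ≅ Z^15, C_2 ≅ Z^10.

The boundary map ∂_1: C_1 → C_0 sends each edge [p,q] (with p < q) to q − p. For instance
  ∂[v_2,v_7] = [v_7] − [v_2].
This gives a 8×15 integer matrix of rank 5; reducing to Smith normal form yields diagonal entries (1,1,1,1,1).

The boundary map ∂_2: C_2 → C_1 acts by ∂[p,q,r] = [q,r] − [p,r] + [p,q]. For instance
  ∂[v_1,v_5,v_6] = [v_5,v_6] − [v_1,v_6] + [v_1,v_5],
  ∂[v_0,v_2,v_5] = [v_2,v_5] − [v_0,v_5] + [v_0,v_2].
As a 15×10 matrix over Z this has rank 10, with invariant factors (1,1,1,1,1,1,1,1,1,2).

Reading off H_k = ker ∂_k / im ∂_{k+1}:

  H_0: rank C_0 − rank ∂_1 = 8 − 5 = 3, and the invariant factors of ∂_1 are all 1, so H_0 = Z^3.
  H_1: rank ker ∂_1 − rank ∂_2 = (15 − 5) − 10 = 0, and ∂_2 has invariant factor 2 > 1, so H_1 = Z/2.
  H_2: rank ker ∂_2 − rank ∂_3 = (10 − 10) − 0 = 0, and there is no ∂_3, so H_2 = 0.

H_0 = Z^3,  H_1 = Z/2,  H_2 = 0.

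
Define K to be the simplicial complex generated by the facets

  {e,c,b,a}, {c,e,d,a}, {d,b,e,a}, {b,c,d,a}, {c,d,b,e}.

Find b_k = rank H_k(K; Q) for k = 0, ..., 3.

Take the total order a < b < c < d < e on the vertex set. Then K (dimension 3) consists of the simplices:

  0-simplices (5): a, b, c, d, e
  1-simplices (10): ab, ac, ad, ae, bc, bd, be, cd, ce, de
  2-simplices (10): abc, abd, abe, acd, ace, ade, bcd, bce, bde, cde
  3-simplices (5): abcd, abce, abde, acde, bcde

so the chain groups are C_0 ≅ Z^5, C_1 ≅ Z^10, C_2 ≅ Z^10, C_3 ≅ Z^5.

∂_1: C_1 → C_0 maps an edge to its endpoints' difference, ∂[p,q] = q − p.
The resulting 5×10 matrix has rank 4, and its Smith normal form has invariant factors (1,1,1,1).

The boundary map ∂_2: C_2 → C_1 maps a triangle to the signed sum of its edges. For instance
  ∂ace = ce − ae + ac,
  ∂bce = ce − be + bc.
This gives a 10×10 integer matrix of rank 6; reducing to Smith normal form yields diagonal entries (1,1,1,1,1,1).

∂_3: C_3 → C_2 sends each 3-simplex σ to the alternating sum Σ_i (−1)^i (σ with its i-th vertex removed). For instance
  ∂abce = bce − ace + abe − abc,
  ∂bcde = cde − bde + bce − bcd.
As a 10×5 matrix over Z this has rank 4, with invariant factors (1,1,1,1).

From H_k ≅ ker(∂_k) / im(∂_{k+1}) we obtain:

  H_0: rank C_0 − rank ∂_1 = 5 − 4 = 1, and the invariant factors of ∂_1 are all 1, so H_0 ≅ Z.
  H_1: rank ker ∂_1 − rank ∂_2 = (10 − 4) − 6 = 0, and the invariant factors of ∂_2 are all 1, so H_1 ≅ 0.
  H_2: rank ker ∂_2 − rank ∂_3 = (10 − 6) − 4 = 0, and the invariant factors of ∂_3 are all 1, so H_2 ≅ 0.
  H_3: rank ker ∂_3 − rank ∂_4 = (5 − 4) − 0 = 1, and there is no ∂_4, so H_3 ≅ Z.

As a check, the Euler characteristic is 5 − 10 + 10 − 5 = 0, which agrees with 1 − 0 + 0 − 1 = 0.
(K is a triangulation of the 3-sphere S^3.)

Hence the Betti numbers are b_0 = 1, b_1 = 0, b_2 = 0, b_3 = 1.

b_0 = 1, b_1 = 0, b_2 = 0, b_3 = 1.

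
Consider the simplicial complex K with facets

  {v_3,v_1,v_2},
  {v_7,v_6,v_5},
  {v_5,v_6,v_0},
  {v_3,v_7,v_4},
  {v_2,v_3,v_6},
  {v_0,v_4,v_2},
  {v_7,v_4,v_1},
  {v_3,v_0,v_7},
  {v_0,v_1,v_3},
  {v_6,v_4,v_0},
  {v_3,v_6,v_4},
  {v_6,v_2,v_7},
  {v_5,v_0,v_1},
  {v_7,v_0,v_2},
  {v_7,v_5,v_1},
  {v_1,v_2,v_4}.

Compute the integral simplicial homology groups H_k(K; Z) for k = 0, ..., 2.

H_0 ≅ Z,  H_1 ≅ Z^2,  H_2 ≅ Z.

Order the vertices as v_0 < v_1 < v_2 < v_3 < v_4 < v_5 < v_6 < v_7. Listing each simplex with vertices in this order, K has dimension 2 with simplices:

  0-simplices (8): [v_0], [v_1], [v_2], [v_3], [v_4], [v_5], [v_6], [v_7]
  1-simplices (24): (24 of them)
  2-simplices (16): (16 of them)

Hence C_0 ≅ Z^8, C_1 ≅ Z^24, C_2 ≅ Z^16.

Boundary ∂_1: C_1 → C_0 maps an edge to its endpoints' difference, ∂[p,q] = q − p. For instance
  ∂[v_0,v_7] = [v_7] − [v_0].
The 8×24 boundary matrix has rank 7 and Smith normal form diag(1,1,1,1,1,1,1).

The boundary map ∂_2: C_2 → C_1 sends each 2-simplex [p,q,r] to [q,r] − [p,r] + [p,q]. For instance
  ∂[v_3,v_4,v_7] = [v_4,v_7] − [v_3,v_7] + [v_3,v_4],
  ∂[v_0,v_2,v_7] = [v_2,v_7] − [v_0,v_7] + [v_0,v_2].
This gives a 24×16 integer matrix of rank 15; reducing to Smith normal form yields diagonal entries (1,1,1,1,1,1,1,1,1,1,1,1,1,1,1).

Reading off H_k = ker ∂_k / im ∂_{k+1}:

  H_0: rank C_0 − rank ∂_1 = 8 − 7 = 1, and the invariant factors of ∂_1 are all 1, so H_0 = Z.
  H_1: rank ker ∂_1 − rank ∂_2 = (24 − 7) − 15 = 2, and the invariant factors of ∂_2 are all 1, so H_1 = Z^2.
  H_2: rank ker ∂_2 − rank ∂_3 = (16 − 15) − 0 = 1, and there is no ∂_3, so H_2 = Z.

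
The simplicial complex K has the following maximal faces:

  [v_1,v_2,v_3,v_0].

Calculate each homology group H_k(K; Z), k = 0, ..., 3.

H_0 = Z,  H_1 = 0,  H_2 = 0,  H_3 = 0.

Fix the vertex order v_0 < v_1 < v_2 < v_3 and write every simplex with vertices in increasing order. Then dim K = 3 and the simplices of K are:

  0-simplices (4): [v_0], [v_1], [v_2], [v_3]
  1-simplices (6): [v_0,v_1], [v_0,v_2], [v_0,v_3], [v_1,v_2], [v_1,v_3], [v_2,v_3]
  2-simplices (4): [v_0,v_1,v_2], [v_0,v_1,v_3], [v_0,v_2,v_3], [v_1,v_2,v_3]
  3-simplices (1): [v_0,v_1,v_2,v_3]

giving chain groups C_0 ≅ Z^4, C_1 ≅ Z^6, C_2 ≅ Z^4, C_3 ≅ Z^1.

∂_1: C_1 → C_0 sends each edge [p,q] (with p < q) to q − p.
As a 4×6 matrix over Z this has rank 3, with invariant factors (1,1,1).

Boundary ∂_2: C_2 → C_1 acts by ∂[p,q,r] = [q,r] − [p,r] + [p,q]. For instance
  ∂[v_0,v_1,v_3] = [v_1,v_3] − [v_0,v_3] + [v_0,v_1],
  ∂[v_1,v_2,v_3] = [v_2,v_3] − [v_1,v_3] + [v_1,v_2].
The 6×4 boundary matrix has rank 3 and Smith normal form diag(1,1,1).

Boundary ∂_3: C_3 → C_2 sends each 3-simplex σ to the alternating sum Σ_i (−1)^i (σ with its i-th vertex removed). For instance
  ∂[v_0,v_1,v_2,v_3] = [v_1,v_2,v_3] − [v_0,v_2,v_3] + [v_0,v_1,v_3] − [v_0,v_1,v_2].
As a 4×1 matrix over Z this has rank 1, with invariant factors (1).

Computing H_k = (kernel of ∂_k) / (image of ∂_{k+1}):

  H_0: rank C_0 − rank ∂_1 = 4 − 3 = 1, and the invariant factors of ∂_1 are all 1, so H_0 ≅ Z.
  H_1: rank ker ∂_1 − rank ∂_2 = (6 − 3) − 3 = 0, and the invariant factors of ∂_2 are all 1, so H_1 ≅ 0.
  H_2: rank ker ∂_2 − rank ∂_3 = (4 − 3) − 1 = 0, and the invariant factors of ∂_3 are all 1, so H_2 ≅ 0.
  H_3: rank ker ∂_3 − rank ∂_4 = (1 − 1) − 0 = 0, and there is no ∂_4, so H_3 ≅ 0.

As a check, the Euler characteristic is 4 − 6 + 4 − 1 = 1, which agrees with 1 − 0 + 0 − 0 = 1.
(K is a triangulation of the 3-simplex.)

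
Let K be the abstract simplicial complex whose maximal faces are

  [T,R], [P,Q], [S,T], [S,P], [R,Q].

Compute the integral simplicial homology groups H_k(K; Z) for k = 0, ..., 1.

K has 5 vertices, 5 edges.
rank ∂_0 = 0, rank ∂_1 = 4 ⇒ b_0 = 5 − 0 − 4 = 1; all invariant factors of ∂_1 are 1 so no torsion. So H_0 ≅ Z.
rank ∂_1 = 4, rank ∂_2 = 0 ⇒ b_1 = 5 − 4 − 0 = 1. So H_1 ≅ Z.

H_0 ≅ Z,  H_1 ≅ Z.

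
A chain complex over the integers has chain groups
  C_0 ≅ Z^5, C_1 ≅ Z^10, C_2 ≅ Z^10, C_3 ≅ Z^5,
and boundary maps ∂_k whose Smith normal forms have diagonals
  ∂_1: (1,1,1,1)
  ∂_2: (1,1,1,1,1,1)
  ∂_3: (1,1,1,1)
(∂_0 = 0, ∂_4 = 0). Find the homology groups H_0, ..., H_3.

H_0 ≅ Z,  H_1 = 0,  H_2 = 0,  H_3 ≅ Z.

H_0: b_0 = 5 − 0 − 4 = 1; torsion from ∂_1 factors > 1: none. So H_0 ≅ Z.
H_1: b_1 = 10 − 4 − 6 = 0; torsion from ∂_2 factors > 1: none. So H_1 ≅ 0.
H_2: b_2 = 10 − 6 − 4 = 0; torsion from ∂_3 factors > 1: none. So H_2 ≅ 0.
H_3: b_3 = 5 − 4 − 0 = 1; torsion from ∂_4 factors > 1: none. So H_3 ≅ Z.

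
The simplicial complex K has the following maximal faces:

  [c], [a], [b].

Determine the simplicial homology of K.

Take the total order a < b < c on the vertex set. Then K (dimension 0) consists of the simplices:

  0-simplices (3): a, b, c

giving chain groups C_0 ≅ Z^3.

Reading off H_k = ker ∂_k / im ∂_{k+1}:

  H_0: rank C_0 − rank ∂_1 = 3 − 0 = 3, and there is no ∂_1, so H_0 = Z^3.

(K is a triangulation of a set of 3 points.)

H_0 ≅ Z^3.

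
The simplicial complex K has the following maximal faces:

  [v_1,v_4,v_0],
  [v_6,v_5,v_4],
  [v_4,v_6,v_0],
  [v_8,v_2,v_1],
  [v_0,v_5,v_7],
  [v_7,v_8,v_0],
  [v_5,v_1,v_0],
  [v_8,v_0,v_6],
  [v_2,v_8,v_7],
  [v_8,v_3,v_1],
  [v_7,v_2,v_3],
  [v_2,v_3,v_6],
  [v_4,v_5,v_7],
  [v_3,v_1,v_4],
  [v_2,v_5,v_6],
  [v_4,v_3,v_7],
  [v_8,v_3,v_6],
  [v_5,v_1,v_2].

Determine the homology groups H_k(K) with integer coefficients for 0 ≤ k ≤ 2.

H_0 ≅ Z,  H_1 ≅ Z × Z/2,  H_2 = 0.

Fix the vertex order v_0 < v_1 < v_2 < v_3 < v_4 < v_5 < v_6 < v_7 < v_8 and write every simplex with vertices in increasing order. Then dim K = 2 and the simplices of K are:

  0-simplices (9): [v_0], [v_1], [v_2], [v_3], [v_4], [v_5], [v_6], [v_7], [v_8]
  1-simplices (27): (27 of them)
  2-simplices (18): (18 of them)

so the chain groups are C_0 ≅ Z^9, C_1 ≅ Z^27, C_2 ≅ Z^18.

∂_1: C_1 → C_0 sends each edge [p,q] (with p < q) to q − p. For instance
  ∂[v_4,v_5] = [v_5] − [v_4].
The resulting 9×27 matrix has rank 8, and its Smith normal form has invariant factors (1,1,1,1,1,1,1,1).

∂_2: C_2 → C_1 sends each 2-simplex [p,q,r] to [q,r] − [p,r] + [p,q]. For instance
  ∂[v_4,v_5,v_6] = [v_5,v_6] − [v_4,v_6] + [v_4,v_5],
  ∂[v_2,v_3,v_7] = [v_3,v_7] − [v_2,v_7] + [v_2,v_3].
The resulting 27×18 matrix has rank 18, and its Smith normal form has invariant factors (1,1,1,1,1,1,1,1,1,1,1,1,1,1,1,1,1,2).

Reading off H_k = ker ∂_k / im ∂_{k+1}:

  H_0: rank C_0 − rank ∂_1 = 9 − 8 = 1, and the invariant factors of ∂_1 are all 1, so H_0 ≅ Z.
  H_1: rank ker ∂_1 − rank ∂_2 = (27 − 8) − 18 = 1, and ∂_2 has invariant factor 2 > 1, so H_1 ≅ Z × Z/2.
  H_2: rank ker ∂_2 − rank ∂_3 = (18 − 18) − 0 = 0, and there is no ∂_3, so H_2 ≅ 0.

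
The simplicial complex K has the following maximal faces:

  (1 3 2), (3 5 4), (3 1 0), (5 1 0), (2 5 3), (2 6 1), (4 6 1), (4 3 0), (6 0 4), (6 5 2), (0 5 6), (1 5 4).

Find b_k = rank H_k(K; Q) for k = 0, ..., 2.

Take the total order 0 < 1 < 2 < 3 < 4 < 5 < 6 on the vertex set. Then K (dimension 2) consists of the simplices:

  0-simplices (7): [0], [1], [2], [3], [4], [5], [6]
  1-simplices (18): [0,1], [0,3], [0,4], [0,5], [0,6], [1,2], [1,3], [1,4], [1,5], [1,6], [2,3], [2,5], [2,6], [3,4], [3,5], [4,5], [4,6], [5,6]
  2-simplices (12): [0,1,3], [0,1,5], [0,3,4], [0,4,6], [0,5,6], [1,2,3], [1,2,6], [1,4,5], [1,4,6], [2,3,5], [2,5,6], [3,4,5]

Hence C_0 ≅ Z^7, C_1 ≅ Z^18, C_2 ≅ Z^12.

∂_1: C_1 → C_0 sends each edge [p,q] (with p < q) to q − p. For instance
  ∂[1,4] = [4] − [1].
As a 7×18 matrix over Z this has rank 6, with invariant factors (1,1,1,1,1,1).

∂_2: C_2 → C_1 maps a triangle to the signed sum of its edges. For instance
  ∂[2,3,5] = [3,5] − [2,5] + [2,3],
  ∂[1,4,6] = [4,6] − [1,6] + [1,4].
The 18×12 boundary matrix has rank 12 and Smith normal form diag(1,1,1,1,1,1,1,1,1,1,1,2).

Computing H_k = (kernel of ∂_k) / (image of ∂_{k+1}):

  H_0: rank C_0 − rank ∂_1 = 7 − 6 = 1, and the invariant factors of ∂_1 are all 1, so H_0 ≅ Z.
  H_1: rank ker ∂_1 − rank ∂_2 = (18 − 6) − 12 = 0, and ∂_2 has invariant factor 2 > 1, so H_1 ≅ Z/2Z.
  H_2: rank ker ∂_2 − rank ∂_3 = (12 − 12) − 0 = 0, and there is no ∂_3, so H_2 ≅ 0.

Hence the Betti numbers are b_0 = 1, b_1 = 0, b_2 = 0.

b_0 = 1, b_1 = 0, b_2 = 0.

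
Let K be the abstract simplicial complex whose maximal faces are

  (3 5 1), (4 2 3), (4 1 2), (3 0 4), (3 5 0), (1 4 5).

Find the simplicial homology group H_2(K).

We work with the vertex ordering 0 < 1 < 2 < 3 < 4 < 5. The simplices of K, each written with vertices in increasing order, are:

  0-simplices (6): [0], [1], [2], [3], [4], [5]
  1-simplices (12): [0,3], [0,4], [0,5], [1,2], [1,3], [1,4], [1,5], [2,3], [2,4], [3,4], [3,5], [4,5]
  2-simplices (6): [0,3,4], [0,3,5], [1,2,4], [1,3,5], [1,4,5], [2,3,4]

Hence C_0 ≅ Z^6, C_1 ≅ Z^12, C_2 ≅ Z^6.

∂_1: C_1 → C_0 maps an edge to its endpoints' difference, ∂[p,q] = q − p.
This gives a 6×12 integer matrix of rank 5; reducing to Smith normal form yields diagonal entries (1,1,1,1,1).

The boundary map ∂_2: C_2 → C_1 maps a triangle to the signed sum of its edges. For instance
  ∂[0,3,5] = [3,5] − [0,5] + [0,3],
  ∂[0,3,4] = [3,4] − [0,4] + [0,3].
As a 12×6 matrix over Z this has rank 6, with invariant factors (1,1,1,1,1,1).

Reading off H_k = ker ∂_k / im ∂_{k+1}:

  H_2: rank ker ∂_2 − rank ∂_3 = (6 − 6) − 0 = 0, and there is no ∂_3, so H_2 = 0.

(K is a triangulation of the cylinder S^1 x I.)

H_2 = 0.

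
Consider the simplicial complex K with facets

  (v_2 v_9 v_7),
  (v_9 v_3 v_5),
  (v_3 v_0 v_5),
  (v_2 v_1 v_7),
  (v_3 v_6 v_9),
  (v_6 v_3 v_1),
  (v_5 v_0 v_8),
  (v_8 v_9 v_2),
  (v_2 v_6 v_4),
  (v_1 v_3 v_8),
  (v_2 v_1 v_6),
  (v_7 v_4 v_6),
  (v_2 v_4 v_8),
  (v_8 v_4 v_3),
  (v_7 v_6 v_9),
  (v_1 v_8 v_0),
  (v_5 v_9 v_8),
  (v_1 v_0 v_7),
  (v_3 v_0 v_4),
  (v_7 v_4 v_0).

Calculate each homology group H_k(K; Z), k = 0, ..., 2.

H_0 = Z,  H_1 = Z ⊕ Z/2,  H_2 = 0.

Fix the vertex order v_0 < v_1 < v_2 < v_3 < v_4 < v_5 < v_6 < v_7 < v_8 < v_9 and write every simplex with vertices in increasing order. Then dim K = 2 and the simplices of K are:

  0-simplices (10): [v_0], [v_1], [v_2], [v_3], [v_4], [v_5], [v_6], [v_7], [v_8], [v_9]
  1-simplices (30): (30 of them)
  2-simplices (20): (20 of them)

Hence C_0 ≅ Z^10, C_1 ≅ Z^30, C_2 ≅ Z^20.

The boundary map ∂_1: C_1 → C_0 is given by ∂[p,q] = [q] − [p]. For instance
  ∂[v_7,v_9] = [v_9] − [v_7].
This gives a 10×30 integer matrix of rank 9; reducing to Smith normal form yields diagonal entries (1,1,1,1,1,1,1,1,1).

Boundary ∂_2: C_2 → C_1 sends each 2-simplex [p,q,r] to [q,r] − [p,r] + [p,q]. For instance
  ∂[v_0,v_1,v_8] = [v_1,v_8] − [v_0,v_8] + [v_0,v_1],
  ∂[v_3,v_6,v_9] = [v_6,v_9] − [v_3,v_9] + [v_3,v_6].
This gives a 30×20 integer matrix of rank 20; reducing to Smith normal form yields diagonal entries (1,1,1,1,1,1,1,1,1,1,1,1,1,1,1,1,1,1,1,2).

Computing H_k = (kernel of ∂_k) / (image of ∂_{k+1}):

  H_0: rank C_0 − rank ∂_1 = 10 − 9 = 1, and the invariant factors of ∂_1 are all 1, so H_0 ≅ Z.
  H_1: rank ker ∂_1 − rank ∂_2 = (30 − 9) − 20 = 1, and ∂_2 has invariant factor 2 > 1, so H_1 ≅ Z ⊕ Z/2.
  H_2: rank ker ∂_2 − rank ∂_3 = (20 − 20) − 0 = 0, and there is no ∂_3, so H_2 ≅ 0.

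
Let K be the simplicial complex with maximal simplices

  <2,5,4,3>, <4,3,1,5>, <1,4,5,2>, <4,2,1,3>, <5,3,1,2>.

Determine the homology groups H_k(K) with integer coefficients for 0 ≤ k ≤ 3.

K has 5 vertices, 10 edges, 10 triangles, 5 3-simplices.
rank ∂_0 = 0, rank ∂_1 = 4 ⇒ b_0 = 5 − 0 − 4 = 1; all invariant factors of ∂_1 are 1 so no torsion. So H_0 = Z.
rank ∂_1 = 4, rank ∂_2 = 6 ⇒ b_1 = 10 − 4 − 6 = 0; all invariant factors of ∂_2 are 1 so no torsion. So H_1 = 0.
rank ∂_2 = 6, rank ∂_3 = 4 ⇒ b_2 = 10 − 6 − 4 = 0; all invariant factors of ∂_3 are 1 so no torsion. So H_2 = 0.
rank ∂_3 = 4, rank ∂_4 = 0 ⇒ b_3 = 5 − 4 − 0 = 1. So H_3 = Z.

H_0 ≅ Z,  H_1 = 0,  H_2 = 0,  H_3 ≅ Z.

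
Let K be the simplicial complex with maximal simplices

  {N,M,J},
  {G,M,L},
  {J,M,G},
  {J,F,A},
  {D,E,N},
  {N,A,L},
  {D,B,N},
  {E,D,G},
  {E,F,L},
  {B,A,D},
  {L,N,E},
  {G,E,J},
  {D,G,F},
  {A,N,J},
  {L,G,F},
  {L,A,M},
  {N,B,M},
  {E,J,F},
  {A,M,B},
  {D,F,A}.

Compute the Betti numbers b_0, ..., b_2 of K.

b_0 = 1, b_1 = 1, b_2 = 0.

We work with the vertex ordering A < B < D < E < F < G < J < L < M < N. The simplices of K, each written with vertices in increasing order, are:

  0-simplices (10): A, B, D, E, F, G, J, L, M, N
  1-simplices (30): AB, AD, AF, AJ, AL, AM, AN, BD, BM, BN, DE, DF, DG, DN, EF, EG, EJ, EL, EN, FG, FJ, FL, GJ, GL, GM, JM, JN, LM, LN, MN
  2-simplices (20): ABD, ABM, ADF, AFJ, AJN, ALM, ALN, BDN, BMN, DEG, DEN, DFG, EFJ, EFL, EGJ, ELN, FGL, GJM, GLM, JMN

giving chain groups C_0 ≅ Z^10, C_1 ≅ Z^30, C_2 ≅ Z^20.

∂_1: C_1 → C_0 maps an edge to its endpoints' difference, ∂[p,q] = q − p.
The resulting 10×30 matrix has rank 9, and its Smith normal form has invariant factors (1,1,1,1,1,1,1,1,1).

∂_2: C_2 → C_1 maps a triangle to the signed sum of its edges. For instance
  ∂GLM = LM − GM + GL,
  ∂AJN = JN − AN + AJ.
The resulting 30×20 matrix has rank 20, and its Smith normal form has invariant factors (1,1,1,1,1,1,1,1,1,1,1,1,1,1,1,1,1,1,1,2).

Now H_k = ker ∂_k / im ∂_{k+1}, so:

  H_0: rank C_0 − rank ∂_1 = 10 − 9 = 1, and the invariant factors of ∂_1 are all 1, so H_0 ≅ Z.
  H_1: rank ker ∂_1 − rank ∂_2 = (30 − 9) − 20 = 1, and ∂_2 has invariant factor 2 > 1, so H_1 ≅ Z ⊕ Z/2.
  H_2: rank ker ∂_2 − rank ∂_3 = (20 − 20) − 0 = 0, and there is no ∂_3, so H_2 ≅ 0.

As a check, the Euler characteristic is 10 − 30 + 20 = 0, which agrees with 1 − 1 + 0 = 0.
(K is a triangulation of the Klein bottle.)

Hence the Betti numbers are b_0 = 1, b_1 = 1, b_2 = 0.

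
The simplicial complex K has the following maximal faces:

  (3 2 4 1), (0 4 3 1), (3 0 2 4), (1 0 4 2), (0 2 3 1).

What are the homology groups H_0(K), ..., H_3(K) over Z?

Take the total order 0 < 1 < 2 < 3 < 4 on the vertex set. Then K (dimension 3) consists of the simplices:

  0-simplices (5): [0], [1], [2], [3], [4]
  1-simplices (10): [0,1], [0,2], [0,3], [0,4], [1,2], [1,3], [1,4], [2,3], [2,4], [3,4]
  2-simplices (10): [0,1,2], [0,1,3], [0,1,4], [0,2,3], [0,2,4], [0,3,4], [1,2,3], [1,2,4], [1,3,4], [2,3,4]
  3-simplices (5): [0,1,2,3], [0,1,2,4], [0,1,3,4], [0,2,3,4], [1,2,3,4]

so the chain groups are C_0 ≅ Z^5, C_1 ≅ Z^10, C_2 ≅ Z^10, C_3 ≅ Z^5.

Boundary ∂_1: C_1 → C_0 sends each edge [p,q] (with p < q) to q − p.
The 5×10 boundary matrix has rank 4 and Smith normal form diag(1,1,1,1).

∂_2: C_2 → C_1 maps a triangle to the signed sum of its edges. For instance
  ∂[0,2,3] = [2,3] − [0,3] + [0,2],
  ∂[0,1,3] = [1,3] − [0,3] + [0,1].
This gives a 10×10 integer matrix of rank 6; reducing to Smith normal form yields diagonal entries (1,1,1,1,1,1).

The boundary map ∂_3: C_3 → C_2 sends each 3-simplex σ to the alternating sum Σ_i (−1)^i (σ with its i-th vertex removed). For instance
  ∂[0,1,3,4] = [1,3,4] − [0,3,4] + [0,1,4] − [0,1,3],
  ∂[0,1,2,4] = [1,2,4] − [0,2,4] + [0,1,4] − [0,1,2].
This gives a 10×5 integer matrix of rank 4; reducing to Smith normal form yields diagonal entries (1,1,1,1).

Now H_k = ker ∂_k / im ∂_{k+1}, so:

  H_0: rank C_0 − rank ∂_1 = 5 − 4 = 1, and the invariant factors of ∂_1 are all 1, so H_0 = Z.
  H_1: rank ker ∂_1 − rank ∂_2 = (10 − 4) − 6 = 0, and the invariant factors of ∂_2 are all 1, so H_1 = 0.
  H_2: rank ker ∂_2 − rank ∂_3 = (10 − 6) − 4 = 0, and the invariant factors of ∂_3 are all 1, so H_2 = 0.
  H_3: rank ker ∂_3 − rank ∂_4 = (5 − 4) − 0 = 1, and there is no ∂_4, so H_3 = Z.

As a check, the Euler characteristic is 5 − 10 + 10 − 5 = 0, which agrees with 1 − 0 + 0 − 1 = 0.

H_0 = Z,  H_1 = 0,  H_2 = 0,  H_3 = Z.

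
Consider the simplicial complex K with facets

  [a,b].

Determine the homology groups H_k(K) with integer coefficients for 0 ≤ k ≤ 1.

H_0 ≅ Z,  H_1 = 0.

Order the vertices as a < b. Listing each simplex with vertices in this order, K has dimension 1 with simplices:

  0-simplices (2): a, b
  1-simplices (1): ab

giving chain groups C_0 ≅ Z^2, C_1 ≅ Z^1.

The boundary map ∂_1: C_1 → C_0 is given by ∂[p,q] = [q] − [p]. For instance
  ∂ab = b − a.
As a 2×1 matrix over Z this has rank 1, with invariant factors (1).

Reading off H_k = ker ∂_k / im ∂_{k+1}:

  H_0: rank C_0 − rank ∂_1 = 2 − 1 = 1, and the invariant factors of ∂_1 are all 1, so H_0 = Z.
  H_1: rank ker ∂_1 − rank ∂_2 = (1 − 1) − 0 = 0, and there is no ∂_2, so H_1 = 0.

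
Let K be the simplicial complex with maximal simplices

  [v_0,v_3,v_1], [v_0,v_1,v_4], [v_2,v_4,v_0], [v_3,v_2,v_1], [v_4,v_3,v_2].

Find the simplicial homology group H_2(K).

Take the total order v_0 < v_1 < v_2 < v_3 < v_4 on the vertex set. Then K (dimension 2) consists of the simplices:

  0-simplices (5): [v_0], [v_1], [v_2], [v_3], [v_4]
  1-simplices (10): [v_0,v_1], [v_0,v_2], [v_0,v_3], [v_0,v_4], [v_1,v_2], [v_1,v_3], [v_1,v_4], [v_2,v_3], [v_2,v_4], [v_3,v_4]
  2-simplices (5): [v_0,v_1,v_3], [v_0,v_1,v_4], [v_0,v_2,v_4], [v_1,v_2,v_3], [v_2,v_3,v_4]

giving chain groups C_0 ≅ Z^5, C_1 ≅ Z^10, C_2 ≅ Z^5.

The boundary map ∂_1: C_1 → C_0 maps an edge to its endpoints' difference, ∂[p,q] = q − p. For instance
  ∂[v_3,v_4] = [v_4] − [v_3].
The resulting 5×10 matrix has rank 4, and its Smith normal form has invariant factors (1,1,1,1).

Boundary ∂_2: C_2 → C_1 maps a triangle to the signed sum of its edges. For instance
  ∂[v_0,v_2,v_4] = [v_2,v_4] − [v_0,v_4] + [v_0,v_2],
  ∂[v_2,v_3,v_4] = [v_3,v_4] − [v_2,v_4] + [v_2,v_3].
The resulting 10×5 matrix has rank 5, and its Smith normal form has invariant factors (1,1,1,1,1).

Reading off H_k = ker ∂_k / im ∂_{k+1}:

  H_2: rank ker ∂_2 − rank ∂_3 = (5 − 5) − 0 = 0, and there is no ∂_3, so H_2 = 0.

(K is a triangulation of the Möbius band.)

H_2 ≅ 0.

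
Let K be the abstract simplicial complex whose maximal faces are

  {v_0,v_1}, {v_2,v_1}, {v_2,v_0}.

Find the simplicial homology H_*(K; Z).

H_0 = Z,  H_1 = Z.

Order the vertices as v_0 < v_1 < v_2. Listing each simplex with vertices in this order, K has dimension 1 with simplices:

  0-simplices (3): [v_0], [v_1], [v_2]
  1-simplices (3): [v_0,v_1], [v_0,v_2], [v_1,v_2]

giving chain groups C_0 ≅ Z^3, C_1 ≅ Z^3.

∂_1: C_1 → C_0 maps an edge to its endpoints' difference, ∂[p,q] = q − p. For instance
  ∂[v_0,v_1] = [v_1] − [v_0].
This gives a 3×3 integer matrix of rank 2; reducing to Smith normal form yields diagonal entries (1,1).

From H_k ≅ ker(∂_k) / im(∂_{k+1}) we obtain:

  H_0: rank C_0 − rank ∂_1 = 3 − 2 = 1, and the invariant factors of ∂_1 are all 1, so H_0 ≅ Z.
  H_1: rank ker ∂_1 − rank ∂_2 = (3 − 2) − 0 = 1, and there is no ∂_2, so H_1 ≅ Z.

As a check, the Euler characteristic is 3 − 3 = 0, which agrees with 1 − 1 = 0.
(K is a triangulation of the circle S^1.)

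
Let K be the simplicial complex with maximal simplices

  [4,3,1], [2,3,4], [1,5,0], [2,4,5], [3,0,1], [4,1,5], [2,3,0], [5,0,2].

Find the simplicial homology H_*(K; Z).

Fix the vertex order 0 < 1 < 2 < 3 < 4 < 5 and write every simplex with vertices in increasing order. Then dim K = 2 and the simplices of K are:

  0-simplices (6): [0], [1], [2], [3], [4], [5]
  1-simplices (12): [0,1], [0,2], [0,3], [0,5], [1,3], [1,4], [1,5], [2,3], [2,4], [2,5], [3,4], [4,5]
  2-simplices (8): [0,1,3], [0,1,5], [0,2,3], [0,2,5], [1,3,4], [1,4,5], [2,3,4], [2,4,5]

so the chain groups are C_0 ≅ Z^6, C_1 ≅ Z^12, C_2 ≅ Z^8.

∂_1: C_1 → C_0 is given by ∂[p,q] = [q] − [p]. For instance
  ∂[2,3] = [3] − [2].
The 6×12 boundary matrix has rank 5 and Smith normal form diag(1,1,1,1,1).

∂_2: C_2 → C_1 maps a triangle to the signed sum of its edges. For instance
  ∂[0,2,5] = [2,5] − [0,5] + [0,2],
  ∂[0,2,3] = [2,3] − [0,3] + [0,2].
The resulting 12×8 matrix has rank 7, and its Smith normal form has invariant factors (1,1,1,1,1,1,1).

Reading off H_k = ker ∂_k / im ∂_{k+1}:

  H_0: rank C_0 − rank ∂_1 = 6 − 5 = 1, and the invariant factors of ∂_1 are all 1, so H_0 = Z.
  H_1: rank ker ∂_1 − rank ∂_2 = (12 − 5) − 7 = 0, and the invariant factors of ∂_2 are all 1, so H_1 = 0.
  H_2: rank ker ∂_2 − rank ∂_3 = (8 − 7) − 0 = 1, and there is no ∂_3, so H_2 = Z.

H_0 = Z,  H_1 = 0,  H_2 = Z.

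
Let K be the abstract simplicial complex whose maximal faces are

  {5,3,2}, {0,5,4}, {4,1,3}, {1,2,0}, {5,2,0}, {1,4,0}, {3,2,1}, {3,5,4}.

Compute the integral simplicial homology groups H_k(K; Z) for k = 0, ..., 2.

Take the total order 0 < 1 < 2 < 3 < 4 < 5 on the vertex set. Then K (dimension 2) consists of the simplices:

  0-simplices (6): [0], [1], [2], [3], [4], [5]
  1-simplices (12): [0,1], [0,2], [0,4], [0,5], [1,2], [1,3], [1,4], [2,3], [2,5], [3,4], [3,5], [4,5]
  2-simplices (8): [0,1,2], [0,1,4], [0,2,5], [0,4,5], [1,2,3], [1,3,4], [2,3,5], [3,4,5]

giving chain groups C_0 ≅ Z^6, C_1 ≅ Z^12, C_2 ≅ Z^8.

Boundary ∂_1: C_1 → C_0 maps an edge to its endpoints' difference, ∂[p,q] = q − p. For instance
  ∂[3,5] = [5] − [3].
The resulting 6×12 matrix has rank 5, and its Smith normal form has invariant factors (1,1,1,1,1).

Boundary ∂_2: C_2 → C_1 sends each 2-simplex [p,q,r] to [q,r] − [p,r] + [p,q]. For instance
  ∂[1,2,3] = [2,3] − [1,3] + [1,2],
  ∂[0,4,5] = [4,5] − [0,5] + [0,4].
This gives a 12×8 integer matrix of rank 7; reducing to Smith normal form yields diagonal entries (1,1,1,1,1,1,1).

From H_k ≅ ker(∂_k) / im(∂_{k+1}) we obtain:

  H_0: rank C_0 − rank ∂_1 = 6 − 5 = 1, and the invariant factors of ∂_1 are all 1, so H_0 = Z.
  H_1: rank ker ∂_1 − rank ∂_2 = (12 − 5) − 7 = 0, and the invariant factors of ∂_2 are all 1, so H_1 = 0.
  H_2: rank ker ∂_2 − rank ∂_3 = (8 − 7) − 0 = 1, and there is no ∂_3, so H_2 = Z.

(K is a triangulation of the 2-sphere S^2.)

H_0 = Z,  H_1 = 0,  H_2 = Z.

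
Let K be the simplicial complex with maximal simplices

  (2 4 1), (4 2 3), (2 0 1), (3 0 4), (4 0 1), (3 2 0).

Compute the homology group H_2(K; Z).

Fix the vertex order 0 < 1 < 2 < 3 < 4 and write every simplex with vertices in increasing order. Then dim K = 2 and the simplices of K are:

  0-simplices (5): [0], [1], [2], [3], [4]
  1-simplices (9): [0,1], [0,2], [0,3], [0,4], [1,2], [1,4], [2,3], [2,4], [3,4]
  2-simplices (6): [0,1,2], [0,1,4], [0,2,3], [0,3,4], [1,2,4], [2,3,4]

giving chain groups C_0 ≅ Z^5, C_1 ≅ Z^9, C_2 ≅ Z^6.

∂_1: C_1 → C_0 is given by ∂[p,q] = [q] − [p]. For instance
  ∂[0,1] = [1] − [0].
The 5×9 boundary matrix has rank 4 and Smith normal form diag(1,1,1,1).

Boundary ∂_2: C_2 → C_1 acts by ∂[p,q,r] = [q,r] − [p,r] + [p,q]. For instance
  ∂[0,1,2] = [1,2] − [0,2] + [0,1],
  ∂[1,2,4] = [2,4] − [1,4] + [1,2].
The resulting 9×6 matrix has rank 5, and its Smith normal form has invariant factors (1,1,1,1,1).

Now H_k = ker ∂_k / im ∂_{k+1}, so:

  H_2: rank ker ∂_2 − rank ∂_3 = (6 − 5) − 0 = 1, and there is no ∂_3, so H_2 = Z.

H_2 ≅ Z.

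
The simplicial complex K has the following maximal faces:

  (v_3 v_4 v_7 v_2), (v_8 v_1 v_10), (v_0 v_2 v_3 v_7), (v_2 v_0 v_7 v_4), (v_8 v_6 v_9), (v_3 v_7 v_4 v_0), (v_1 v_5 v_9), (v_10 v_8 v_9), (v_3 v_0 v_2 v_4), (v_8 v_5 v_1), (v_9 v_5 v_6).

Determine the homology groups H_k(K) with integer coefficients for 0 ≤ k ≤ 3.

H_0 = Z^2,  H_1 = Z,  H_2 = 0,  H_3 = Z.

We work with the vertex ordering v_0 < v_1 < v_2 < v_3 < v_4 < v_5 < v_6 < v_7 < v_8 < v_9 < v_10. The simplices of K, each written with vertices in increasing order, are:

  0-simplices (11): [v_0], [v_1], [v_2], [v_3], [v_4], [v_5], [v_6], [v_7], [v_8], [v_9], [v_10]
  1-simplices (22): (22 of them)
  2-simplices (16): (16 of them)
  3-simplices (5): [v_0,v_2,v_3,v_4], [v_0,v_2,v_3,v_7], [v_0,v_2,v_4,v_7], [v_0,v_3,v_4,v_7], [v_2,v_3,v_4,v_7]

so the chain groups are C_0 ≅ Z^11, C_1 ≅ Z^22, C_2 ≅ Z^16, C_3 ≅ Z^5.

The boundary map ∂_1: C_1 → C_0 maps an edge to its endpoints' difference, ∂[p,q] = q − p.
As a 11×22 matrix over Z this has rank 9, with invariant factors (1,1,1,1,1,1,1,1,1).

Boundary ∂_2: C_2 → C_1 maps a triangle to the signed sum of its edges. For instance
  ∂[v_1,v_5,v_9] = [v_5,v_9] − [v_1,v_9] + [v_1,v_5],
  ∂[v_0,v_3,v_4] = [v_3,v_4] − [v_0,v_4] + [v_0,v_3].
The 22×16 boundary matrix has rank 12 and Smith normal form diag(1,1,1,1,1,1,1,1,1,1,1,1).

∂_3: C_3 → C_2 sends each 3-simplex σ to the alternating sum Σ_i (−1)^i (σ with its i-th vertex removed). For instance
  ∂[v_0,v_2,v_4,v_7] = [v_2,v_4,v_7] − [v_0,v_4,v_7] + [v_0,v_2,v_7] − [v_0,v_2,v_4],
  ∂[v_0,v_2,v_3,v_7] = [v_2,v_3,v_7] − [v_0,v_3,v_7] + [v_0,v_2,v_7] − [v_0,v_2,v_3].
The resulting 16×5 matrix has rank 4, and its Smith normal form has invariant factors (1,1,1,1).

Computing H_k = (kernel of ∂_k) / (image of ∂_{k+1}):

  H_0: rank C_0 − rank ∂_1 = 11 − 9 = 2, and the invariant factors of ∂_1 are all 1, so H_0 ≅ Z^2.
  H_1: rank ker ∂_1 − rank ∂_2 = (22 − 9) − 12 = 1, and the invariant factors of ∂_2 are all 1, so H_1 ≅ Z.
  H_2: rank ker ∂_2 − rank ∂_3 = (16 − 12) − 4 = 0, and the invariant factors of ∂_3 are all 1, so H_2 ≅ 0.
  H_3: rank ker ∂_3 − rank ∂_4 = (5 − 4) − 0 = 1, and there is no ∂_4, so H_3 ≅ Z.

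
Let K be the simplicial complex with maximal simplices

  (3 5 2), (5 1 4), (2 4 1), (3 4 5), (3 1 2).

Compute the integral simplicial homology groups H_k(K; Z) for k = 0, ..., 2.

Fix the vertex order 1 < 2 < 3 < 4 < 5 and write every simplex with vertices in increasing order. Then dim K = 2 and the simplices of K are:

  0-simplices (5): [1], [2], [3], [4], [5]
  1-simplices (10): [1,2], [1,3], [1,4], [1,5], [2,3], [2,4], [2,5], [3,4], [3,5], [4,5]
  2-simplices (5): [1,2,3], [1,2,4], [1,4,5], [2,3,5], [3,4,5]

Hence C_0 ≅ Z^5, C_1 ≅ Z^10, C_2 ≅ Z^5.

∂_1: C_1 → C_0 is given by ∂[p,q] = [q] − [p].
The 5×10 boundary matrix has rank 4 and Smith normal form diag(1,1,1,1).

Boundary ∂_2: C_2 → C_1 acts by ∂[p,q,r] = [q,r] − [p,r] + [p,q]. For instance
  ∂[1,2,3] = [2,3] − [1,3] + [1,2],
  ∂[1,4,5] = [4,5] − [1,5] + [1,4].
The resulting 10×5 matrix has rank 5, and its Smith normal form has invariant factors (1,1,1,1,1).

Reading off H_k = ker ∂_k / im ∂_{k+1}:

  H_0: rank C_0 − rank ∂_1 = 5 − 4 = 1, and the invariant factors of ∂_1 are all 1, so H_0 = Z.
  H_1: rank ker ∂_1 − rank ∂_2 = (10 − 4) − 5 = 1, and the invariant factors of ∂_2 are all 1, so H_1 = Z.
  H_2: rank ker ∂_2 − rank ∂_3 = (5 − 5) − 0 = 0, and there is no ∂_3, so H_2 = 0.

As a check, the Euler characteristic is 5 − 10 + 5 = 0, which agrees with 1 − 1 + 0 = 0.

H_0 = Z,  H_1 = Z,  H_2 = 0.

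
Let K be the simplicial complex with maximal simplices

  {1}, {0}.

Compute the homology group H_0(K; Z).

K has 2 vertices.
rank ∂_0 = 0, rank ∂_1 = 0 ⇒ b_0 = 2 − 0 − 0 = 2. So H_0 ≅ Z^2.

H_0 ≅ Z^2.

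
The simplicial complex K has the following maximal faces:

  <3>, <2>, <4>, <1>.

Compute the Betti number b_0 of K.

b_0 = 4.

We work with the vertex ordering 1 < 2 < 3 < 4. The simplices of K, each written with vertices in increasing order, are:

  0-simplices (4): [1], [2], [3], [4]

so the chain groups are C_0 ≅ Z^4.

From H_k ≅ ker(∂_k) / im(∂_{k+1}) we obtain:

  H_0: rank C_0 − rank ∂_1 = 4 − 0 = 4, and there is no ∂_1, so H_0 = Z^4.

Hence the Betti numbers are b_0 = 4.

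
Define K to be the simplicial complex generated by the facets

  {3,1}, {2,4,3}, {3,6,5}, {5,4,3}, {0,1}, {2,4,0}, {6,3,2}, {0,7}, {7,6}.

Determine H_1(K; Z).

We work with the vertex ordering 0 < 1 < 2 < 3 < 4 < 5 < 6 < 7. The simplices of K, each written with vertices in increasing order, are:

  0-simplices (8): [0], [1], [2], [3], [4], [5], [6], [7]
  1-simplices (14): [0,1], [0,2], [0,4], [0,7], [1,3], [2,3], [2,4], [2,6], [3,4], [3,5], [3,6], [4,5], [5,6], [6,7]
  2-simplices (5): [0,2,4], [2,3,4], [2,3,6], [3,4,5], [3,5,6]

giving chain groups C_0 ≅ Z^8, C_1 ≅ Z^14, C_2 ≅ Z^5.

Boundary ∂_1: C_1 → C_0 is given by ∂[p,q] = [q] − [p].
The resulting 8×14 matrix has rank 7, and its Smith normal form has invariant factors (1,1,1,1,1,1,1).

∂_2: C_2 → C_1 sends each 2-simplex [p,q,r] to [q,r] − [p,r] + [p,q]. For instance
  ∂[2,3,6] = [3,6] − [2,6] + [2,3],
  ∂[3,4,5] = [4,5] − [3,5] + [3,4].
This gives a 14×5 integer matrix of rank 5; reducing to Smith normal form yields diagonal entries (1,1,1,1,1).

From H_k ≅ ker(∂_k) / im(∂_{k+1}) we obtain:

  H_1: rank ker ∂_1 − rank ∂_2 = (14 − 7) − 5 = 2, and the invariant factors of ∂_2 are all 1, so H_1 = Z^2.

H_1 ≅ Z^2.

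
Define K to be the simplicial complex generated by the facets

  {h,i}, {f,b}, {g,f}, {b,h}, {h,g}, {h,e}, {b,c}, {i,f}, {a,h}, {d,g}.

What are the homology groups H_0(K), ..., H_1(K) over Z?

H_0 ≅ Z,  H_1 ≅ Z^2.

Order the vertices as a < b < c < d < e < f < g < h < i. Listing each simplex with vertices in this order, K has dimension 1 with simplices:

  0-simplices (9): a, b, c, d, e, f, g, h, i
  1-simplices (10): ah, bc, bf, bh, dg, eh, fg, fi, gh, hi

giving chain groups C_0 ≅ Z^9, C_1 ≅ Z^10.

The boundary map ∂_1: C_1 → C_0 is given by ∂[p,q] = [q] − [p]. For instance
  ∂hi = i − h.
This gives a 9×10 integer matrix of rank 8; reducing to Smith normal form yields diagonal entries (1,1,1,1,1,1,1,1).

Reading off H_k = ker ∂_k / im ∂_{k+1}:

  H_0: rank C_0 − rank ∂_1 = 9 − 8 = 1, and the invariant factors of ∂_1 are all 1, so H_0 = Z.
  H_1: rank ker ∂_1 − rank ∂_2 = (10 − 8) − 0 = 2, and there is no ∂_2, so H_1 = Z^2.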